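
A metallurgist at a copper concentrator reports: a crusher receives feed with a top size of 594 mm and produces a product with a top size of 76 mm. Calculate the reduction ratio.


Reduction ratio = feed size / product size
= 594 / 76
= 7.8158

7.8158


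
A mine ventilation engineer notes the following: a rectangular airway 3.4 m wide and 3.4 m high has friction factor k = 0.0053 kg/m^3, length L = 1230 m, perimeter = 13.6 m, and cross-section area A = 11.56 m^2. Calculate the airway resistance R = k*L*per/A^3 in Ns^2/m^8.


Compute the numerator:
k * L * per = 0.0053 * 1230 * 13.6
= 88.6584
Compute the denominator:
A^3 = 11.56^3 = 1544.804416
Resistance:
R = 88.6584 / 1544.804416
= 0.0574 Ns^2/m^8

0.0574 Ns^2/m^8


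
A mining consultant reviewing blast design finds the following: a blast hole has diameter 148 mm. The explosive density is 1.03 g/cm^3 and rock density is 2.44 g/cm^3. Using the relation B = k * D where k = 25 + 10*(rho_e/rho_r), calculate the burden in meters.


First, compute k:
rho_e / rho_r = 1.03 / 2.44 = 0.4221311475
k = 25 + 10 * 0.4221311475 = 29.22131148
Then, compute burden:
B = k * D / 1000 = 29.22131148 * 148 / 1000
= 4324.754098 / 1000
= 4.3248 m

4.3248 m


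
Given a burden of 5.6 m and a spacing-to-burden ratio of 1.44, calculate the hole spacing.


Spacing = burden * ratio
= 5.6 * 1.44
= 8.064 m

8.064 m


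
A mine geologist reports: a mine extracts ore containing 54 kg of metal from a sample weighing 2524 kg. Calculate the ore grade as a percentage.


Ore grade = (metal mass / ore mass) * 100
= (54 / 2524) * 100
= 0.02139461173 * 100
= 2.1395%

2.1395%


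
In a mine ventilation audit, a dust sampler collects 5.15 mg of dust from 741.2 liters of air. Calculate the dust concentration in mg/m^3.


Convert liters to m^3: 1 m^3 = 1000 L
Concentration = mass / volume * 1000
= 5.15 / 741.2 * 1000
= 0.006948192121 * 1000
= 6.9482 mg/m^3

6.9482 mg/m^3


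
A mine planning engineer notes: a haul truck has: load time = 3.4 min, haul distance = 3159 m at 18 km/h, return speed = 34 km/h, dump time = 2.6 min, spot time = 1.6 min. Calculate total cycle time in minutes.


23.7047 min

Convert haul speed to m/min: 18 * 1000/60 = 300 m/min
Haul time = 3159 / 300 = 10.53 min
Convert return speed to m/min: 34 * 1000/60 = 566.6666667 m/min
Return time = 3159 / 566.6666667 = 5.574705882 min
Total cycle time:
= 3.4 + 10.53 + 2.6 + 5.574705882 + 1.6
= 23.7047 min


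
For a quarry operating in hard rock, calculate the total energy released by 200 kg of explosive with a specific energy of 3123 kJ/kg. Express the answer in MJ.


Energy = mass * specific_energy / 1000
= 200 * 3123 / 1000
= 624600 / 1000
= 624.6 MJ

624.6 MJ


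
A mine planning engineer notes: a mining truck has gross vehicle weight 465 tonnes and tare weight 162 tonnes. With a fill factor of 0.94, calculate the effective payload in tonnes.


284.82 tonnes

Maximum payload = gross - tare
= 465 - 162 = 303 tonnes
Effective payload = max payload * fill factor
= 303 * 0.94
= 284.82 tonnes


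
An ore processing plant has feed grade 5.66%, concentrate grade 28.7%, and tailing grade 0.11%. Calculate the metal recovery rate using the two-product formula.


Using the two-product formula:
R = 100 * c * (f - t) / (f * (c - t))
Numerator = 100 * 28.7 * (5.66 - 0.11)
= 100 * 28.7 * 5.55
= 15928.5
Denominator = 5.66 * (28.7 - 0.11)
= 5.66 * 28.59
= 161.8194
R = 15928.5 / 161.8194
= 98.4338%

98.4338%


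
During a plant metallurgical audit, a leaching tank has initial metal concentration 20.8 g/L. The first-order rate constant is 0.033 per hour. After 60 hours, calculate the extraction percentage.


Compute the exponent:
-k * t = -0.033 * 60 = -1.98
Remaining concentration:
C = 20.8 * exp(-1.98)
= 20.8 * 0.1380692373
= 2.871840136 g/L
Extracted = 20.8 - 2.871840136 = 17.92815986 g/L
Extraction % = 17.92815986 / 20.8 * 100
= 86.1931%

86.1931%


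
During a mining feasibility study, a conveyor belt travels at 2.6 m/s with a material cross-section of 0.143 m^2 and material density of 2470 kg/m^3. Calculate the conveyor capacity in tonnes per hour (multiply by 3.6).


Volumetric flow = speed * area
= 2.6 * 0.143 = 0.3718 m^3/s
Mass flow = volumetric * density
= 0.3718 * 2470 = 918.346 kg/s
Convert to t/h: multiply by 3.6
Capacity = 918.346 * 3.6
= 3306.0456 t/h

3306.0456 t/h


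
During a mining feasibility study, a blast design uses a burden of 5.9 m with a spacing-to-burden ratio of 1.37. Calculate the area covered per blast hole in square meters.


47.6897 m^2

First, find the spacing:
Spacing = burden * ratio = 5.9 * 1.37
= 8.083 m
Then, calculate the area:
Area = burden * spacing = 5.9 * 8.083
= 47.6897 m^2


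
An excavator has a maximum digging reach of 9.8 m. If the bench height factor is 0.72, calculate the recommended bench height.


7.056 m

Bench height = reach * factor
= 9.8 * 0.72
= 7.056 m


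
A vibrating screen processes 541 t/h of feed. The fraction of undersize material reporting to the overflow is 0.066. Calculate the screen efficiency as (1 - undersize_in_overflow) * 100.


93.4%

Screen efficiency = (1 - fraction of undersize in overflow) * 100
= (1 - 0.066) * 100
= 0.934 * 100
= 93.4%


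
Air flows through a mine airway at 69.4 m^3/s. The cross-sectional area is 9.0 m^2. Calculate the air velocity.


Velocity = flow rate / cross-sectional area
= 69.4 / 9.0
= 7.7111 m/s

7.7111 m/s


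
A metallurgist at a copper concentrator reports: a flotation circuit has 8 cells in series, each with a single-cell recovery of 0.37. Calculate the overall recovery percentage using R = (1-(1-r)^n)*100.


Complement of single-cell recovery:
1 - r = 1 - 0.37 = 0.63
Raise to power n:
(1 - r)^8 = 0.63^8 = 0.02481557803
Overall recovery:
R = (1 - 0.02481557803) * 100
= 97.5184%

97.5184%


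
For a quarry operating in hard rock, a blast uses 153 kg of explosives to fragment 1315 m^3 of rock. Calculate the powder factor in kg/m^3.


Powder factor = explosive mass / rock volume
= 153 / 1315
= 0.1163 kg/m^3

0.1163 kg/m^3


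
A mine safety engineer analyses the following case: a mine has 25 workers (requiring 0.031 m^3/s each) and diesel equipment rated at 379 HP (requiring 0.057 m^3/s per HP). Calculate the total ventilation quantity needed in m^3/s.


Airflow for workers:
Q_people = 25 * 0.031 = 0.775 m^3/s
Airflow for diesel equipment:
Q_diesel = 379 * 0.057 = 21.603 m^3/s
Total ventilation:
Q_total = 0.775 + 21.603
= 22.378 m^3/s

22.378 m^3/s


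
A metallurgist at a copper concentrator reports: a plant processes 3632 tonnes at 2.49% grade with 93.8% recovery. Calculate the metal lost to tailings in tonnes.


Total metal in feed:
= 3632 * 2.49 / 100 = 90.4368 tonnes
Metal recovered:
= 90.4368 * 93.8 / 100 = 84.8297184 tonnes
Metal lost to tailings:
= 90.4368 - 84.8297184
= 5.6071 tonnes

5.6071 tonnes


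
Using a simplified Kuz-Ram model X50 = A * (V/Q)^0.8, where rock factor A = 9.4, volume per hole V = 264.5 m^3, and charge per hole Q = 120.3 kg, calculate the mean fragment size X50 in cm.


Compute V/Q:
V/Q = 264.5 / 120.3 = 2.198669992
Raise to the power 0.8:
(V/Q)^0.8 = 2.198669992^0.8 = 1.878140333
Multiply by A:
X50 = 9.4 * 1.878140333
= 17.6545 cm

17.6545 cm


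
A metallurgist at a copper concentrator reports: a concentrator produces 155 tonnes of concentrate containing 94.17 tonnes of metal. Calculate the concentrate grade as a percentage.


60.7548%

Grade = (metal in concentrate / concentrate mass) * 100
= (94.17 / 155) * 100
= 0.6075483871 * 100
= 60.7548%


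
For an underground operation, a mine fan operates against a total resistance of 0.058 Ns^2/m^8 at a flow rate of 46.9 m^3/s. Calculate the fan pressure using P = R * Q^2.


Compute Q^2:
Q^2 = 46.9^2 = 2199.61
Compute pressure:
P = R * Q^2 = 0.058 * 2199.61
= 127.5774 Pa

127.5774 Pa


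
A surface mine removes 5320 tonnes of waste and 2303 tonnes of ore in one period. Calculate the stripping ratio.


Stripping ratio = waste tonnage / ore tonnage
= 5320 / 2303
= 2.31

2.31


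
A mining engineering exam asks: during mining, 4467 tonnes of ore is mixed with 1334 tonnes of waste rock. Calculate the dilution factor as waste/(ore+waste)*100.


Total material = ore + waste
= 4467 + 1334 = 5801 tonnes
Dilution = waste / total * 100
= 1334 / 5801 * 100
= 0.2299603517 * 100
= 22.996%

22.996%


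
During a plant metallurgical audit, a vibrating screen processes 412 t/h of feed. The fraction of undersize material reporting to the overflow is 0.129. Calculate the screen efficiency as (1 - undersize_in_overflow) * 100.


Screen efficiency = (1 - fraction of undersize in overflow) * 100
= (1 - 0.129) * 100
= 0.871 * 100
= 87.1%

87.1%


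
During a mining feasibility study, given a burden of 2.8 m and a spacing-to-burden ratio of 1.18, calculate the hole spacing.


3.304 m

Spacing = burden * ratio
= 2.8 * 1.18
= 3.304 m


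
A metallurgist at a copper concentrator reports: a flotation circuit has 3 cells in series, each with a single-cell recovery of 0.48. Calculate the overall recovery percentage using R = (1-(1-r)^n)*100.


85.9392%

Complement of single-cell recovery:
1 - r = 1 - 0.48 = 0.52
Raise to power n:
(1 - r)^3 = 0.52^3 = 0.140608
Overall recovery:
R = (1 - 0.140608) * 100
= 85.9392%


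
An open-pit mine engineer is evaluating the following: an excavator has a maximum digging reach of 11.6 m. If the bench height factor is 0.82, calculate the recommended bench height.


Bench height = reach * factor
= 11.6 * 0.82
= 9.512 m

9.512 m


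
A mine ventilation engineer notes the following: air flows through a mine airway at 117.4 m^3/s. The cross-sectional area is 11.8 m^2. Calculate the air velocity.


9.9492 m/s

Velocity = flow rate / cross-sectional area
= 117.4 / 11.8
= 9.9492 m/s


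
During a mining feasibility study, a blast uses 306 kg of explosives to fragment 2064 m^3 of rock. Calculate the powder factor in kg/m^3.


0.1483 kg/m^3

Powder factor = explosive mass / rock volume
= 306 / 2064
= 0.1483 kg/m^3


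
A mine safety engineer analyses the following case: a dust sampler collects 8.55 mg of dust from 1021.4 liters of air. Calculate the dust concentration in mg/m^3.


Convert liters to m^3: 1 m^3 = 1000 L
Concentration = mass / volume * 1000
= 8.55 / 1021.4 * 1000
= 0.008370863521 * 1000
= 8.3709 mg/m^3

8.3709 mg/m^3


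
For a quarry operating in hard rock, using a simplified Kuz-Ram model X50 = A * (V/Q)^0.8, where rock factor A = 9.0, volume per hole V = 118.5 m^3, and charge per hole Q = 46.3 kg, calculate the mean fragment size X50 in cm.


19.0876 cm

Compute V/Q:
V/Q = 118.5 / 46.3 = 2.559395248
Raise to the power 0.8:
(V/Q)^0.8 = 2.559395248^0.8 = 2.120849677
Multiply by A:
X50 = 9.0 * 2.120849677
= 19.0876 cm


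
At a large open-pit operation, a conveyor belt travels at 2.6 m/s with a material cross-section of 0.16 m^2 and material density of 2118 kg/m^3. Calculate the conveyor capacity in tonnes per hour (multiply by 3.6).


3171.9168 t/h

Volumetric flow = speed * area
= 2.6 * 0.16 = 0.416 m^3/s
Mass flow = volumetric * density
= 0.416 * 2118 = 881.088 kg/s
Convert to t/h: multiply by 3.6
Capacity = 881.088 * 3.6
= 3171.9168 t/h


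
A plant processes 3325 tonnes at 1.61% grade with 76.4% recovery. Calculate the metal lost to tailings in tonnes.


Total metal in feed:
= 3325 * 1.61 / 100 = 53.5325 tonnes
Metal recovered:
= 53.5325 * 76.4 / 100 = 40.89883 tonnes
Metal lost to tailings:
= 53.5325 - 40.89883
= 12.6337 tonnes

12.6337 tonnes


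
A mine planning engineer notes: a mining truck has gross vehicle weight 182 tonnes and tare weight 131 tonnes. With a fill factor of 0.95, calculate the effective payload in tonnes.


Maximum payload = gross - tare
= 182 - 131 = 51 tonnes
Effective payload = max payload * fill factor
= 51 * 0.95
= 48.45 tonnes

48.45 tonnes


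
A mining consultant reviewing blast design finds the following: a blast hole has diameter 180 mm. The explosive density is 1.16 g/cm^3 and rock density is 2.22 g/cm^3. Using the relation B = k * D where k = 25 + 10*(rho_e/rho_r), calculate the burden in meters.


5.4405 m

First, compute k:
rho_e / rho_r = 1.16 / 2.22 = 0.5225225225
k = 25 + 10 * 0.5225225225 = 30.22522523
Then, compute burden:
B = k * D / 1000 = 30.22522523 * 180 / 1000
= 5440.540541 / 1000
= 5.4405 m


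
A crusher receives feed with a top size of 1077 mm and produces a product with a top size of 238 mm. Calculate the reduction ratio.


4.5252

Reduction ratio = feed size / product size
= 1077 / 238
= 4.5252


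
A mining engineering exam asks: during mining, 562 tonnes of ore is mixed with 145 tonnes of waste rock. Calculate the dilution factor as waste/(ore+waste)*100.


20.5092%

Total material = ore + waste
= 562 + 145 = 707 tonnes
Dilution = waste / total * 100
= 145 / 707 * 100
= 0.2050919378 * 100
= 20.5092%


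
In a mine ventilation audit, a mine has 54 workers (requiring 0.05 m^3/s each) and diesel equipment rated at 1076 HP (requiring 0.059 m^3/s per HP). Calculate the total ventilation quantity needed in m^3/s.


Airflow for workers:
Q_people = 54 * 0.05 = 2.7 m^3/s
Airflow for diesel equipment:
Q_diesel = 1076 * 0.059 = 63.484 m^3/s
Total ventilation:
Q_total = 2.7 + 63.484
= 66.184 m^3/s

66.184 m^3/s


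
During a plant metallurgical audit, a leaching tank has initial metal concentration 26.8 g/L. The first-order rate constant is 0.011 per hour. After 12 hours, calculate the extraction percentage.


12.3659%

Compute the exponent:
-k * t = -0.011 * 12 = -0.132
Remaining concentration:
C = 26.8 * exp(-0.132)
= 26.8 * 0.8763409951
= 23.48593867 g/L
Extracted = 26.8 - 23.48593867 = 3.314061332 g/L
Extraction % = 3.314061332 / 26.8 * 100
= 12.3659%


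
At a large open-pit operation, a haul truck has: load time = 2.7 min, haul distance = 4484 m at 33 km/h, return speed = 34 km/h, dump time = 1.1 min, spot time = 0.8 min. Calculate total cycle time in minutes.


20.6657 min

Convert haul speed to m/min: 33 * 1000/60 = 550 m/min
Haul time = 4484 / 550 = 8.152727273 min
Convert return speed to m/min: 34 * 1000/60 = 566.6666667 m/min
Return time = 4484 / 566.6666667 = 7.912941176 min
Total cycle time:
= 2.7 + 8.152727273 + 1.1 + 7.912941176 + 0.8
= 20.6657 min


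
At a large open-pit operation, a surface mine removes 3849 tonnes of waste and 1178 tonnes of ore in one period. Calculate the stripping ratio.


3.2674

Stripping ratio = waste tonnage / ore tonnage
= 3849 / 1178
= 3.2674


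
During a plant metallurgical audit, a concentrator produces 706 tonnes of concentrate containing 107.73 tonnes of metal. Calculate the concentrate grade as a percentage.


Grade = (metal in concentrate / concentrate mass) * 100
= (107.73 / 706) * 100
= 0.152592068 * 100
= 15.2592%

15.2592%


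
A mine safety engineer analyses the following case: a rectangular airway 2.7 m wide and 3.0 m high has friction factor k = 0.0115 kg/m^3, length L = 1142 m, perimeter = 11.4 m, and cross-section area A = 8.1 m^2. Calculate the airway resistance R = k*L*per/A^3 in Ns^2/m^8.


Compute the numerator:
k * L * per = 0.0115 * 1142 * 11.4
= 149.7162
Compute the denominator:
A^3 = 8.1^3 = 531.441
Resistance:
R = 149.7162 / 531.441
= 0.2817 Ns^2/m^8

0.2817 Ns^2/m^8


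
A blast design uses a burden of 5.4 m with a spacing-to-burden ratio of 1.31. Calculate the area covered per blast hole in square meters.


38.1996 m^2

First, find the spacing:
Spacing = burden * ratio = 5.4 * 1.31
= 7.074 m
Then, calculate the area:
Area = burden * spacing = 5.4 * 7.074
= 38.1996 m^2


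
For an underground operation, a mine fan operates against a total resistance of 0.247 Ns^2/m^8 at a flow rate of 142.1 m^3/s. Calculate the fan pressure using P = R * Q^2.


4987.5253 Pa

Compute Q^2:
Q^2 = 142.1^2 = 20192.41
Compute pressure:
P = R * Q^2 = 0.247 * 20192.41
= 4987.5253 Pa


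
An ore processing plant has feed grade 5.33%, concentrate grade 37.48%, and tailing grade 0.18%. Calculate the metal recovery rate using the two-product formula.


Using the two-product formula:
R = 100 * c * (f - t) / (f * (c - t))
Numerator = 100 * 37.48 * (5.33 - 0.18)
= 100 * 37.48 * 5.15
= 19302.2
Denominator = 5.33 * (37.48 - 0.18)
= 5.33 * 37.3
= 198.809
R = 19302.2 / 198.809
= 97.0892%

97.0892%


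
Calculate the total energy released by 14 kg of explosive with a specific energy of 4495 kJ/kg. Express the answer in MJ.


62.93 MJ

Energy = mass * specific_energy / 1000
= 14 * 4495 / 1000
= 62930 / 1000
= 62.93 MJ


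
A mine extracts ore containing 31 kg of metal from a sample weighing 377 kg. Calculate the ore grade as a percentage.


Ore grade = (metal mass / ore mass) * 100
= (31 / 377) * 100
= 0.08222811671 * 100
= 8.2228%

8.2228%


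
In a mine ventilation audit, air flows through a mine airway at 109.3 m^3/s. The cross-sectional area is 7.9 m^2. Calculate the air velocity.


Velocity = flow rate / cross-sectional area
= 109.3 / 7.9
= 13.8354 m/s

13.8354 m/s


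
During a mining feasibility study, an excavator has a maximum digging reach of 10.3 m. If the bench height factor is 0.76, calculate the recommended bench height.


Bench height = reach * factor
= 10.3 * 0.76
= 7.828 m

7.828 m


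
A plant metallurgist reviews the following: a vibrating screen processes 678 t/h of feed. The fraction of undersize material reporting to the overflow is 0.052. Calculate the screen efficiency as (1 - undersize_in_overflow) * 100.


Screen efficiency = (1 - fraction of undersize in overflow) * 100
= (1 - 0.052) * 100
= 0.948 * 100
= 94.8%

94.8%


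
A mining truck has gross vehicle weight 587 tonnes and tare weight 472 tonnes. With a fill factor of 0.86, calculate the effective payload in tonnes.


Maximum payload = gross - tare
= 587 - 472 = 115 tonnes
Effective payload = max payload * fill factor
= 115 * 0.86
= 98.9 tonnes

98.9 tonnes


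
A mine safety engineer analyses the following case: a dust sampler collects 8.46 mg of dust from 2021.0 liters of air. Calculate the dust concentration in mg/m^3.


4.186 mg/m^3

Convert liters to m^3: 1 m^3 = 1000 L
Concentration = mass / volume * 1000
= 8.46 / 2021.0 * 1000
= 0.004186046512 * 1000
= 4.186 mg/m^3


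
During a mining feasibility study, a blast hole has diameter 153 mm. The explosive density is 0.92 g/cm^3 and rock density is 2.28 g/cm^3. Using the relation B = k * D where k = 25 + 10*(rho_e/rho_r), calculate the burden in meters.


First, compute k:
rho_e / rho_r = 0.92 / 2.28 = 0.4035087719
k = 25 + 10 * 0.4035087719 = 29.03508772
Then, compute burden:
B = k * D / 1000 = 29.03508772 * 153 / 1000
= 4442.368421 / 1000
= 4.4424 m

4.4424 m


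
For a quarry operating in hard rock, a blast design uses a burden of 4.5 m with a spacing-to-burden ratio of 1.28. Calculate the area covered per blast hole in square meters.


25.92 m^2

First, find the spacing:
Spacing = burden * ratio = 4.5 * 1.28
= 5.76 m
Then, calculate the area:
Area = burden * spacing = 4.5 * 5.76
= 25.92 m^2


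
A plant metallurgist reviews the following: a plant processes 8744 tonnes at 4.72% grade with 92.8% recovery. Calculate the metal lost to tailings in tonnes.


Total metal in feed:
= 8744 * 4.72 / 100 = 412.7168 tonnes
Metal recovered:
= 412.7168 * 92.8 / 100 = 383.0011904 tonnes
Metal lost to tailings:
= 412.7168 - 383.0011904
= 29.7156 tonnes

29.7156 tonnes


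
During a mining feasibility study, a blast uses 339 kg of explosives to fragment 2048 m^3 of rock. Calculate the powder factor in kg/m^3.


Powder factor = explosive mass / rock volume
= 339 / 2048
= 0.1655 kg/m^3

0.1655 kg/m^3


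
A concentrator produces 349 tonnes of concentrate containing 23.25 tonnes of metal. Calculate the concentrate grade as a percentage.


6.6619%

Grade = (metal in concentrate / concentrate mass) * 100
= (23.25 / 349) * 100
= 0.06661891117 * 100
= 6.6619%


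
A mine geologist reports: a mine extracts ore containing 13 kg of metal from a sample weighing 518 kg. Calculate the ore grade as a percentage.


Ore grade = (metal mass / ore mass) * 100
= (13 / 518) * 100
= 0.0250965251 * 100
= 2.5097%

2.5097%


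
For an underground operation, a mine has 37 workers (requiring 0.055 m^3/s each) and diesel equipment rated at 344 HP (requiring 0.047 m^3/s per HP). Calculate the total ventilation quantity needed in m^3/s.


18.203 m^3/s

Airflow for workers:
Q_people = 37 * 0.055 = 2.035 m^3/s
Airflow for diesel equipment:
Q_diesel = 344 * 0.047 = 16.168 m^3/s
Total ventilation:
Q_total = 2.035 + 16.168
= 18.203 m^3/s


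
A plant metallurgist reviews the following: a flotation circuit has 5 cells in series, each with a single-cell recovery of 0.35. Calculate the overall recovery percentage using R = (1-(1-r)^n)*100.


88.3971%

Complement of single-cell recovery:
1 - r = 1 - 0.35 = 0.65
Raise to power n:
(1 - r)^5 = 0.65^5 = 0.1160290625
Overall recovery:
R = (1 - 0.1160290625) * 100
= 88.3971%


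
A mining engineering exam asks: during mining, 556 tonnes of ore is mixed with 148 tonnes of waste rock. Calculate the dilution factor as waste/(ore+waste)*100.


21.0227%

Total material = ore + waste
= 556 + 148 = 704 tonnes
Dilution = waste / total * 100
= 148 / 704 * 100
= 0.2102272727 * 100
= 21.0227%


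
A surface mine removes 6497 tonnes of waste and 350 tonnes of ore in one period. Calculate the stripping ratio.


Stripping ratio = waste tonnage / ore tonnage
= 6497 / 350
= 18.5629

18.5629


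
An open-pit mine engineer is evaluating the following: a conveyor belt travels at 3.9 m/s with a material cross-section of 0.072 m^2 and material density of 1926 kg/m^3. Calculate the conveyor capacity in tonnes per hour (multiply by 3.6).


Volumetric flow = speed * area
= 3.9 * 0.072 = 0.2808 m^3/s
Mass flow = volumetric * density
= 0.2808 * 1926 = 540.8208 kg/s
Convert to t/h: multiply by 3.6
Capacity = 540.8208 * 3.6
= 1946.9549 t/h

1946.9549 t/h


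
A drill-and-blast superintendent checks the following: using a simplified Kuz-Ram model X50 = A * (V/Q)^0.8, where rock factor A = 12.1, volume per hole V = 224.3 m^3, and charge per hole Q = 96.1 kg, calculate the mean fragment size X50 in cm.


23.838 cm

Compute V/Q:
V/Q = 224.3 / 96.1 = 2.334027055
Raise to the power 0.8:
(V/Q)^0.8 = 2.334027055^0.8 = 1.97008384
Multiply by A:
X50 = 12.1 * 1.97008384
= 23.838 cm


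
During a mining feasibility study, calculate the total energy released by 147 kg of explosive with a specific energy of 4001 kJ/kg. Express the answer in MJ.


Energy = mass * specific_energy / 1000
= 147 * 4001 / 1000
= 588147 / 1000
= 588.147 MJ

588.147 MJ


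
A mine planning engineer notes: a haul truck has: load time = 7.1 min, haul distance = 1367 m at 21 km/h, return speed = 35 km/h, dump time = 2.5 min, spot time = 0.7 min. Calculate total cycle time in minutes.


16.5491 min

Convert haul speed to m/min: 21 * 1000/60 = 350 m/min
Haul time = 1367 / 350 = 3.905714286 min
Convert return speed to m/min: 35 * 1000/60 = 583.3333333 m/min
Return time = 1367 / 583.3333333 = 2.343428571 min
Total cycle time:
= 7.1 + 3.905714286 + 2.5 + 2.343428571 + 0.7
= 16.5491 min


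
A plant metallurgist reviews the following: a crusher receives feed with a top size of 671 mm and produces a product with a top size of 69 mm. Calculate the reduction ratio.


9.7246

Reduction ratio = feed size / product size
= 671 / 69
= 9.7246


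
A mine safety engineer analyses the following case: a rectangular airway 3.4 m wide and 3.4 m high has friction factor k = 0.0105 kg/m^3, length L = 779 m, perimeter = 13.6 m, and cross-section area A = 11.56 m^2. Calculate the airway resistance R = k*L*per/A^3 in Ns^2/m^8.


0.072 Ns^2/m^8

Compute the numerator:
k * L * per = 0.0105 * 779 * 13.6
= 111.2412
Compute the denominator:
A^3 = 11.56^3 = 1544.804416
Resistance:
R = 111.2412 / 1544.804416
= 0.072 Ns^2/m^8


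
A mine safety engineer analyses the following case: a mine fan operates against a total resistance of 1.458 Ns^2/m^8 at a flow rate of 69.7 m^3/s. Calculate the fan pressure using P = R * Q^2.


Compute Q^2:
Q^2 = 69.7^2 = 4858.09
Compute pressure:
P = R * Q^2 = 1.458 * 4858.09
= 7083.0952 Pa

7083.0952 Pa


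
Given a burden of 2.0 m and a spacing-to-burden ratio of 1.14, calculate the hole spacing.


Spacing = burden * ratio
= 2.0 * 1.14
= 2.28 m

2.28 m


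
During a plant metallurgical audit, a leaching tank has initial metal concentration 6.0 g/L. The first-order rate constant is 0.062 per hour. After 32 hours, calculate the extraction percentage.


Compute the exponent:
-k * t = -0.062 * 32 = -1.984
Remaining concentration:
C = 6.0 * exp(-1.984)
= 6.0 * 0.1375180634
= 0.8251083807 g/L
Extracted = 6.0 - 0.8251083807 = 5.174891619 g/L
Extraction % = 5.174891619 / 6.0 * 100
= 86.2482%

86.2482%


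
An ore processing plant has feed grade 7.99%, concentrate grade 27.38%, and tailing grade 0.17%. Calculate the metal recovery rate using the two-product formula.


98.4838%

Using the two-product formula:
R = 100 * c * (f - t) / (f * (c - t))
Numerator = 100 * 27.38 * (7.99 - 0.17)
= 100 * 27.38 * 7.82
= 21411.16
Denominator = 7.99 * (27.38 - 0.17)
= 7.99 * 27.21
= 217.4079
R = 21411.16 / 217.4079
= 98.4838%


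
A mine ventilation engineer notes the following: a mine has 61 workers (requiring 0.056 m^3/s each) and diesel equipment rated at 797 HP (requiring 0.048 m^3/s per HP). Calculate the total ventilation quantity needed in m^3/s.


41.672 m^3/s

Airflow for workers:
Q_people = 61 * 0.056 = 3.416 m^3/s
Airflow for diesel equipment:
Q_diesel = 797 * 0.048 = 38.256 m^3/s
Total ventilation:
Q_total = 3.416 + 38.256
= 41.672 m^3/s


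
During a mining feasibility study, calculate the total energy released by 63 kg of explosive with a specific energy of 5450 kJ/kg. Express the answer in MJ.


343.35 MJ

Energy = mass * specific_energy / 1000
= 63 * 5450 / 1000
= 343350 / 1000
= 343.35 MJ


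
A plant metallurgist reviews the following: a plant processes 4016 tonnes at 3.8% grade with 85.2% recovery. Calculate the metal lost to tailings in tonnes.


Total metal in feed:
= 4016 * 3.8 / 100 = 152.608 tonnes
Metal recovered:
= 152.608 * 85.2 / 100 = 130.022016 tonnes
Metal lost to tailings:
= 152.608 - 130.022016
= 22.586 tonnes

22.586 tonnes


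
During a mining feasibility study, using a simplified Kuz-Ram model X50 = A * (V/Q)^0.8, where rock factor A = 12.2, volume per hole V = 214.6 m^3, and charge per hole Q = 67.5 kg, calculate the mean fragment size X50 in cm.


30.7766 cm

Compute V/Q:
V/Q = 214.6 / 67.5 = 3.179259259
Raise to the power 0.8:
(V/Q)^0.8 = 3.179259259^0.8 = 2.52267182
Multiply by A:
X50 = 12.2 * 2.52267182
= 30.7766 cm


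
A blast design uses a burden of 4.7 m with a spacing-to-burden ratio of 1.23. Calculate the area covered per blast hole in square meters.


First, find the spacing:
Spacing = burden * ratio = 4.7 * 1.23
= 5.781 m
Then, calculate the area:
Area = burden * spacing = 4.7 * 5.781
= 27.1707 m^2

27.1707 m^2


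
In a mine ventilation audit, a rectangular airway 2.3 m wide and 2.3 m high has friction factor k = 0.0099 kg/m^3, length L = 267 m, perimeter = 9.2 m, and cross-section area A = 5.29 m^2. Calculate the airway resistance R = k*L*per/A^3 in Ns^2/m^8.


0.1643 Ns^2/m^8

Compute the numerator:
k * L * per = 0.0099 * 267 * 9.2
= 24.31836
Compute the denominator:
A^3 = 5.29^3 = 148.035889
Resistance:
R = 24.31836 / 148.035889
= 0.1643 Ns^2/m^8


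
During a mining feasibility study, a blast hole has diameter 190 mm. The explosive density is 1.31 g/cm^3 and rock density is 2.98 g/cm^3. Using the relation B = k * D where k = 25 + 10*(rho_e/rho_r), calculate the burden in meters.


First, compute k:
rho_e / rho_r = 1.31 / 2.98 = 0.4395973154
k = 25 + 10 * 0.4395973154 = 29.39597315
Then, compute burden:
B = k * D / 1000 = 29.39597315 * 190 / 1000
= 5585.234899 / 1000
= 5.5852 m

5.5852 m


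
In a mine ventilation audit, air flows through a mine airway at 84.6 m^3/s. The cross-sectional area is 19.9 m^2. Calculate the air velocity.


4.2513 m/s

Velocity = flow rate / cross-sectional area
= 84.6 / 19.9
= 4.2513 m/s


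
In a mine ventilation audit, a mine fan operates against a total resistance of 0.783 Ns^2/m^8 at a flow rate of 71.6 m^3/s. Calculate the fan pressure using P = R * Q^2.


Compute Q^2:
Q^2 = 71.6^2 = 5126.56
Compute pressure:
P = R * Q^2 = 0.783 * 5126.56
= 4014.0965 Pa

4014.0965 Pa


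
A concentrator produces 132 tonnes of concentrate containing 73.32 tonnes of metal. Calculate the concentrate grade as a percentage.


55.5455%

Grade = (metal in concentrate / concentrate mass) * 100
= (73.32 / 132) * 100
= 0.5554545455 * 100
= 55.5455%


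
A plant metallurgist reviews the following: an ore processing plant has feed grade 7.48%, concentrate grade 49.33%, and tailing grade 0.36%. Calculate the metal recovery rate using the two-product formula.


Using the two-product formula:
R = 100 * c * (f - t) / (f * (c - t))
Numerator = 100 * 49.33 * (7.48 - 0.36)
= 100 * 49.33 * 7.12
= 35122.96
Denominator = 7.48 * (49.33 - 0.36)
= 7.48 * 48.97
= 366.2956
R = 35122.96 / 366.2956
= 95.8869%

95.8869%


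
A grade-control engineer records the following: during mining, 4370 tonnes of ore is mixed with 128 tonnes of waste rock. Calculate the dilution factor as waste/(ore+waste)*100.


2.8457%

Total material = ore + waste
= 4370 + 128 = 4498 tonnes
Dilution = waste / total * 100
= 128 / 4498 * 100
= 0.02845709204 * 100
= 2.8457%


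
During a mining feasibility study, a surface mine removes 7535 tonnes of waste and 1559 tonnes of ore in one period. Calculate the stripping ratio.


Stripping ratio = waste tonnage / ore tonnage
= 7535 / 1559
= 4.8332

4.8332


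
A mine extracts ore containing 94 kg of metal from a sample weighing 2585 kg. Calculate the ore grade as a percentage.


Ore grade = (metal mass / ore mass) * 100
= (94 / 2585) * 100
= 0.03636363636 * 100
= 3.6364%

3.6364%


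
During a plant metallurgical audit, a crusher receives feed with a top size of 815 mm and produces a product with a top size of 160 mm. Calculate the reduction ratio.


Reduction ratio = feed size / product size
= 815 / 160
= 5.0938

5.0938


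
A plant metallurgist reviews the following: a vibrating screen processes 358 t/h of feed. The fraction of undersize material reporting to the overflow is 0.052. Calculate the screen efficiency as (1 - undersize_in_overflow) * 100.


Screen efficiency = (1 - fraction of undersize in overflow) * 100
= (1 - 0.052) * 100
= 0.948 * 100
= 94.8%

94.8%


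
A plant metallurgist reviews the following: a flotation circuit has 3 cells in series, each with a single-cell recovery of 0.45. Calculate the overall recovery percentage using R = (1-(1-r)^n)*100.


Complement of single-cell recovery:
1 - r = 1 - 0.45 = 0.55
Raise to power n:
(1 - r)^3 = 0.55^3 = 0.166375
Overall recovery:
R = (1 - 0.166375) * 100
= 83.3625%

83.3625%


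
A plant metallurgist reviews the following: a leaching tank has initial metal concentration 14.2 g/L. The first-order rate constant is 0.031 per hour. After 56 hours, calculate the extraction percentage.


Compute the exponent:
-k * t = -0.031 * 56 = -1.736
Remaining concentration:
C = 14.2 * exp(-1.736)
= 14.2 * 0.1762238883
= 2.502379213 g/L
Extracted = 14.2 - 2.502379213 = 11.69762079 g/L
Extraction % = 11.69762079 / 14.2 * 100
= 82.3776%

82.3776%


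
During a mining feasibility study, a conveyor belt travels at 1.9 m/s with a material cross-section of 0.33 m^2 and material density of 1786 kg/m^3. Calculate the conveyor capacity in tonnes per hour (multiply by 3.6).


4031.3592 t/h

Volumetric flow = speed * area
= 1.9 * 0.33 = 0.627 m^3/s
Mass flow = volumetric * density
= 0.627 * 1786 = 1119.822 kg/s
Convert to t/h: multiply by 3.6
Capacity = 1119.822 * 3.6
= 4031.3592 t/h


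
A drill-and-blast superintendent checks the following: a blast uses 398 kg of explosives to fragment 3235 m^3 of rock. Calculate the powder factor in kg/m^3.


Powder factor = explosive mass / rock volume
= 398 / 3235
= 0.123 kg/m^3

0.123 kg/m^3


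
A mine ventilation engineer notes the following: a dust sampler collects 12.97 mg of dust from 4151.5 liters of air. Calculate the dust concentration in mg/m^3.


Convert liters to m^3: 1 m^3 = 1000 L
Concentration = mass / volume * 1000
= 12.97 / 4151.5 * 1000
= 0.003124171986 * 1000
= 3.1242 mg/m^3

3.1242 mg/m^3


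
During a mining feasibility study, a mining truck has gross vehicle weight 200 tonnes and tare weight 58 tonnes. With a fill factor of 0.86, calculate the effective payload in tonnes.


122.12 tonnes

Maximum payload = gross - tare
= 200 - 58 = 142 tonnes
Effective payload = max payload * fill factor
= 142 * 0.86
= 122.12 tonnes


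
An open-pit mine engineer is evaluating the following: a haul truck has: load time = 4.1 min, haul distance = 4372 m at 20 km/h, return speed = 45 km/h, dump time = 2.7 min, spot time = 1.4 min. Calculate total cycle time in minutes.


Convert haul speed to m/min: 20 * 1000/60 = 333.3333333 m/min
Haul time = 4372 / 333.3333333 = 13.116 min
Convert return speed to m/min: 45 * 1000/60 = 750 m/min
Return time = 4372 / 750 = 5.829333333 min
Total cycle time:
= 4.1 + 13.116 + 2.7 + 5.829333333 + 1.4
= 27.1453 min

27.1453 min


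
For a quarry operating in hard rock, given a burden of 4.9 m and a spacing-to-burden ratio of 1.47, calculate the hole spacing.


7.203 m

Spacing = burden * ratio
= 4.9 * 1.47
= 7.203 m


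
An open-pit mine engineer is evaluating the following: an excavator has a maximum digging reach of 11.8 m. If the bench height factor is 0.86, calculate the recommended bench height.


10.148 m

Bench height = reach * factor
= 11.8 * 0.86
= 10.148 m


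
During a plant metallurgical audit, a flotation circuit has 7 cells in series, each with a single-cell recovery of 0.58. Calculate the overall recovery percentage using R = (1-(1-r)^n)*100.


Complement of single-cell recovery:
1 - r = 1 - 0.58 = 0.42
Raise to power n:
(1 - r)^7 = 0.42^7 = 0.002305393332
Overall recovery:
R = (1 - 0.002305393332) * 100
= 99.7695%

99.7695%


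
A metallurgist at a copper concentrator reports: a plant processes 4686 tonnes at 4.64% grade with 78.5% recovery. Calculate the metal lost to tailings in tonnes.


Total metal in feed:
= 4686 * 4.64 / 100 = 217.4304 tonnes
Metal recovered:
= 217.4304 * 78.5 / 100 = 170.682864 tonnes
Metal lost to tailings:
= 217.4304 - 170.682864
= 46.7475 tonnes

46.7475 tonnes


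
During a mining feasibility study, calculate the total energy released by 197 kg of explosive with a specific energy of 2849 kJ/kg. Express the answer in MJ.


561.253 MJ

Energy = mass * specific_energy / 1000
= 197 * 2849 / 1000
= 561253 / 1000
= 561.253 MJ


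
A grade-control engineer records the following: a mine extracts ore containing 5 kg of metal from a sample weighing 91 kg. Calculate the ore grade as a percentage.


5.4945%

Ore grade = (metal mass / ore mass) * 100
= (5 / 91) * 100
= 0.05494505495 * 100
= 5.4945%


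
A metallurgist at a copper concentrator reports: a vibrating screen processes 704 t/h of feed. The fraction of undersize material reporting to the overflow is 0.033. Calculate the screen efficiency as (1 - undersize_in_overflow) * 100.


Screen efficiency = (1 - fraction of undersize in overflow) * 100
= (1 - 0.033) * 100
= 0.967 * 100
= 96.7%

96.7%


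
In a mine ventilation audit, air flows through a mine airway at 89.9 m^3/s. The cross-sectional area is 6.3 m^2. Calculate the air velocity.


14.2698 m/s

Velocity = flow rate / cross-sectional area
= 89.9 / 6.3
= 14.2698 m/s


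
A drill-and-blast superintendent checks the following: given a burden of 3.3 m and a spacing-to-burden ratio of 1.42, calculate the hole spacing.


4.686 m

Spacing = burden * ratio
= 3.3 * 1.42
= 4.686 m


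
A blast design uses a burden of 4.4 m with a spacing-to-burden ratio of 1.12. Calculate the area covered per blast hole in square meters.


21.6832 m^2

First, find the spacing:
Spacing = burden * ratio = 4.4 * 1.12
= 4.928 m
Then, calculate the area:
Area = burden * spacing = 4.4 * 4.928
= 21.6832 m^2


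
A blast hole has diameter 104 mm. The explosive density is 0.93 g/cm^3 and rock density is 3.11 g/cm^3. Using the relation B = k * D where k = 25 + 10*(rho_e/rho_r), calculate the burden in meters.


2.911 m

First, compute k:
rho_e / rho_r = 0.93 / 3.11 = 0.2990353698
k = 25 + 10 * 0.2990353698 = 27.9903537
Then, compute burden:
B = k * D / 1000 = 27.9903537 * 104 / 1000
= 2910.996785 / 1000
= 2.911 m


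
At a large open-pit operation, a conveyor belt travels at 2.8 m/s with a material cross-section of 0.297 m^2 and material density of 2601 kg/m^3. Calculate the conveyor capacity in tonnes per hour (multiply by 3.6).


7786.7698 t/h

Volumetric flow = speed * area
= 2.8 * 0.297 = 0.8316 m^3/s
Mass flow = volumetric * density
= 0.8316 * 2601 = 2162.9916 kg/s
Convert to t/h: multiply by 3.6
Capacity = 2162.9916 * 3.6
= 7786.7698 t/h


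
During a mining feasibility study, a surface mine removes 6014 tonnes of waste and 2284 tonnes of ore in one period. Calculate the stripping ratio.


2.6331

Stripping ratio = waste tonnage / ore tonnage
= 6014 / 2284
= 2.6331


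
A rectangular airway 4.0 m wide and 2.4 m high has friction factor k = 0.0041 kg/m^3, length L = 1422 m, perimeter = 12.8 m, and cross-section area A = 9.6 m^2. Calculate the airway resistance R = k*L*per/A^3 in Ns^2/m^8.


Compute the numerator:
k * L * per = 0.0041 * 1422 * 12.8
= 74.62656
Compute the denominator:
A^3 = 9.6^3 = 884.736
Resistance:
R = 74.62656 / 884.736
= 0.0843 Ns^2/m^8

0.0843 Ns^2/m^8


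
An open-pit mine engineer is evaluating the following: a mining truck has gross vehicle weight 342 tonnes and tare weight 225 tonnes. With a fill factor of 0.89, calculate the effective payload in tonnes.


104.13 tonnes

Maximum payload = gross - tare
= 342 - 225 = 117 tonnes
Effective payload = max payload * fill factor
= 117 * 0.89
= 104.13 tonnes


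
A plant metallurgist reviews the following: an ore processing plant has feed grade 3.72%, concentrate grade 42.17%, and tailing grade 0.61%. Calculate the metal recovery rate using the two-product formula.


84.8292%

Using the two-product formula:
R = 100 * c * (f - t) / (f * (c - t))
Numerator = 100 * 42.17 * (3.72 - 0.61)
= 100 * 42.17 * 3.11
= 13114.87
Denominator = 3.72 * (42.17 - 0.61)
= 3.72 * 41.56
= 154.6032
R = 13114.87 / 154.6032
= 84.8292%


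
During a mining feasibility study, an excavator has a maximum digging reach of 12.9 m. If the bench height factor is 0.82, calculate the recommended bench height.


10.578 m

Bench height = reach * factor
= 12.9 * 0.82
= 10.578 m


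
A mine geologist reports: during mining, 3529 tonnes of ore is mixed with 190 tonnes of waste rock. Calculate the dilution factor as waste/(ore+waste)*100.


5.1089%

Total material = ore + waste
= 3529 + 190 = 3719 tonnes
Dilution = waste / total * 100
= 190 / 3719 * 100
= 0.05108900242 * 100
= 5.1089%


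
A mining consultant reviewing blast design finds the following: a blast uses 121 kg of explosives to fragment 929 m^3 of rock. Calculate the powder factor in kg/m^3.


Powder factor = explosive mass / rock volume
= 121 / 929
= 0.1302 kg/m^3

0.1302 kg/m^3


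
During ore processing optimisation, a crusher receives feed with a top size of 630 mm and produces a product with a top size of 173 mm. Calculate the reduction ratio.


Reduction ratio = feed size / product size
= 630 / 173
= 3.6416

3.6416


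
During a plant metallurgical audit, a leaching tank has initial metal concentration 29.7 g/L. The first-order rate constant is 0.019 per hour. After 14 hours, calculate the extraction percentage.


23.3561%

Compute the exponent:
-k * t = -0.019 * 14 = -0.266
Remaining concentration:
C = 29.7 * exp(-0.266)
= 29.7 * 0.7664391275
= 22.76324209 g/L
Extracted = 29.7 - 22.76324209 = 6.936757913 g/L
Extraction % = 6.936757913 / 29.7 * 100
= 23.3561%
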